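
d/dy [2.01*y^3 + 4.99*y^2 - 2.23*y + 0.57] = 6.03*y^2 + 9.98*y - 2.23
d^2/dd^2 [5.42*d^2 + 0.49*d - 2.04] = 10.8400000000000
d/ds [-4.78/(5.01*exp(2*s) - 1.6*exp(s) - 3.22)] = (47.8956*exp(s) - 7.648)*exp(s)/(-5.01*exp(2*s) + 1.6*exp(s) + 3.22)^2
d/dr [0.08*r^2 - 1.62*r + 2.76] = 0.16*r - 1.62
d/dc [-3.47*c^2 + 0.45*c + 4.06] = 0.45 - 6.94*c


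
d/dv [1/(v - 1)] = -1/(v - 1)^2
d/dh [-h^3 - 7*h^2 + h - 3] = -3*h^2 - 14*h + 1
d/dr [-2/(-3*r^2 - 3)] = -4*r/(3*(r^2 + 1)^2)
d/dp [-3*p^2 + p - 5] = 1 - 6*p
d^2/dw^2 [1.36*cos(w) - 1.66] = -1.36*cos(w)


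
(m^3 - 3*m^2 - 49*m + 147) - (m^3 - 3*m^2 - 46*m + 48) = 99 - 3*m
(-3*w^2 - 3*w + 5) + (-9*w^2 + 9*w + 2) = -12*w^2 + 6*w + 7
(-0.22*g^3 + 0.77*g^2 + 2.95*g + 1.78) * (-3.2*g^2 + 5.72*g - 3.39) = 0.704*g^5 - 3.7224*g^4 - 4.2898*g^3 + 8.5677*g^2 + 0.181099999999999*g - 6.0342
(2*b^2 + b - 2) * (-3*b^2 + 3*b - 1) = -6*b^4 + 3*b^3 + 7*b^2 - 7*b + 2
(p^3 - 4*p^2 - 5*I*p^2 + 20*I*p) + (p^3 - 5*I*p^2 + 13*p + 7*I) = 2*p^3 - 4*p^2 - 10*I*p^2 + 13*p + 20*I*p + 7*I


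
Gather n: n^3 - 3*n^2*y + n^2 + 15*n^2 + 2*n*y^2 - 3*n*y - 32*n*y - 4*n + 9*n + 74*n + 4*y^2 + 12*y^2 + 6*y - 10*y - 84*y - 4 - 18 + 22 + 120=n^3 + n^2*(16 - 3*y) + n*(2*y^2 - 35*y + 79) + 16*y^2 - 88*y + 120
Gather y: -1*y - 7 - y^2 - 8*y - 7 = -y^2 - 9*y - 14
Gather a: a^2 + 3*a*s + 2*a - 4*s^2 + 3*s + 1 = a^2 + a*(3*s + 2) - 4*s^2 + 3*s + 1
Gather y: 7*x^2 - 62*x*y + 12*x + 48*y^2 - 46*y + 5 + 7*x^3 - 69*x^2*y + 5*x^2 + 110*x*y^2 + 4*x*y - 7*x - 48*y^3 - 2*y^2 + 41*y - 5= 7*x^3 + 12*x^2 + 5*x - 48*y^3 + y^2*(110*x + 46) + y*(-69*x^2 - 58*x - 5)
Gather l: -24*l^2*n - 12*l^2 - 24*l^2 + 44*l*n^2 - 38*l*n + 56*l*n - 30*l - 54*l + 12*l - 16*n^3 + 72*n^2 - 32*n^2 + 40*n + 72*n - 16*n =l^2*(-24*n - 36) + l*(44*n^2 + 18*n - 72) - 16*n^3 + 40*n^2 + 96*n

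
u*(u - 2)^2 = u^3 - 4*u^2 + 4*u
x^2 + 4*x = x*(x + 4)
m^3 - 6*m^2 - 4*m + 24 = (m - 6)*(m - 2)*(m + 2)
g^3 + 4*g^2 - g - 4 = (g - 1)*(g + 1)*(g + 4)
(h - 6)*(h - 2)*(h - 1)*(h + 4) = h^4 - 5*h^3 - 16*h^2 + 68*h - 48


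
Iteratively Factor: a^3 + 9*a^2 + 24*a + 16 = (a + 1)*(a^2 + 8*a + 16) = (a + 1)*(a + 4)*(a + 4)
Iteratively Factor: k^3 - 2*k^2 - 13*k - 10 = (k - 5)*(k^2 + 3*k + 2) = (k - 5)*(k + 2)*(k + 1)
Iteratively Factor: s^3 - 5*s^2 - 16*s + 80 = (s + 4)*(s^2 - 9*s + 20) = (s - 4)*(s + 4)*(s - 5)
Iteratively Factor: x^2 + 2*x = (x)*(x + 2)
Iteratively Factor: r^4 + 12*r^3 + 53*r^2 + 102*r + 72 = (r + 2)*(r^3 + 10*r^2 + 33*r + 36) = (r + 2)*(r + 3)*(r^2 + 7*r + 12) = (r + 2)*(r + 3)*(r + 4)*(r + 3)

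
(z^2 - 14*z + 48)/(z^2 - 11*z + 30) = (z - 8)/(z - 5)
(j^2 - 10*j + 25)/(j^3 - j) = (j^2 - 10*j + 25)/(j^3 - j)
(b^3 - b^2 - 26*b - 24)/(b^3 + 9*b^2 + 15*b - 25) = (b^3 - b^2 - 26*b - 24)/(b^3 + 9*b^2 + 15*b - 25)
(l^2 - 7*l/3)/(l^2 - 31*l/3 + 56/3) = l/(l - 8)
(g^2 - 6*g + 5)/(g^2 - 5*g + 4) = (g - 5)/(g - 4)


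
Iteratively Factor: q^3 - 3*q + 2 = (q - 1)*(q^2 + q - 2) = (q - 1)^2*(q + 2)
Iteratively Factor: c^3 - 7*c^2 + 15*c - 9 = (c - 3)*(c^2 - 4*c + 3) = (c - 3)*(c - 1)*(c - 3)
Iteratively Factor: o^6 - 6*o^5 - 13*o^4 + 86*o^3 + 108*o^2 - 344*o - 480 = (o + 2)*(o^5 - 8*o^4 + 3*o^3 + 80*o^2 - 52*o - 240) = (o + 2)^2*(o^4 - 10*o^3 + 23*o^2 + 34*o - 120) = (o - 5)*(o + 2)^2*(o^3 - 5*o^2 - 2*o + 24) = (o - 5)*(o - 4)*(o + 2)^2*(o^2 - o - 6) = (o - 5)*(o - 4)*(o + 2)^3*(o - 3)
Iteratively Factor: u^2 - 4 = (u + 2)*(u - 2)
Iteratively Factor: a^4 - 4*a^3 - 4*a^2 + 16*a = (a - 2)*(a^3 - 2*a^2 - 8*a) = a*(a - 2)*(a^2 - 2*a - 8) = a*(a - 2)*(a + 2)*(a - 4)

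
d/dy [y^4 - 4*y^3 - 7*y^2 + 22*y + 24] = 4*y^3 - 12*y^2 - 14*y + 22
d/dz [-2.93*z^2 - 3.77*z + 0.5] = -5.86*z - 3.77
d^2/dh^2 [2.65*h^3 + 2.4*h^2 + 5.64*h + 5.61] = 15.9*h + 4.8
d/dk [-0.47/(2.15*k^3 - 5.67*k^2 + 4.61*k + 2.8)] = (3.0315*k^2 - 5.3298*k + 2.1667)/(2.15*k^3 - 5.67*k^2 + 4.61*k + 2.8)^2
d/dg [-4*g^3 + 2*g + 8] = 2 - 12*g^2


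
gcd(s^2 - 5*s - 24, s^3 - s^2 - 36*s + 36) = 1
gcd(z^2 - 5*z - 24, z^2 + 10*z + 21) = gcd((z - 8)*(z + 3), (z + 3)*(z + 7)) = z + 3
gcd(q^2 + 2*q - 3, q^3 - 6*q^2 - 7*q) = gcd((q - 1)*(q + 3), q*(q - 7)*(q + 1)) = 1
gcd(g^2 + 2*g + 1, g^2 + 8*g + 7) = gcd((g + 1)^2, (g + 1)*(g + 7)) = g + 1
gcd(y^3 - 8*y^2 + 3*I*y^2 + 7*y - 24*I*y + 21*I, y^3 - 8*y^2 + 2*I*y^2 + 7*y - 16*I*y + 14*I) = y^2 - 8*y + 7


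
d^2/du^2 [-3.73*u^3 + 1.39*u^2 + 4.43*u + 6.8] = 2.78 - 22.38*u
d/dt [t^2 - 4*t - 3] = 2*t - 4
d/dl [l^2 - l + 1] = 2*l - 1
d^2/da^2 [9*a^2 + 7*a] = 18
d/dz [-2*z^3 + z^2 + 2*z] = -6*z^2 + 2*z + 2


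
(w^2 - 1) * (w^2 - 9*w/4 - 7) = w^4 - 9*w^3/4 - 8*w^2 + 9*w/4 + 7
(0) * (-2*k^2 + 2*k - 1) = 0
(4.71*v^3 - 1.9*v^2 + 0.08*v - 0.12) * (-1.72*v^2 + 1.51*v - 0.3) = -8.1012*v^5 + 10.3801*v^4 - 4.4196*v^3 + 0.8972*v^2 - 0.2052*v + 0.036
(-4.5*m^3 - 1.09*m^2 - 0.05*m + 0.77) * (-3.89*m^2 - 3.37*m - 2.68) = 17.505*m^5 + 19.4051*m^4 + 15.9278*m^3 + 0.0943999999999998*m^2 - 2.4609*m - 2.0636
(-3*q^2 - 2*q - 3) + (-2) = -3*q^2 - 2*q - 5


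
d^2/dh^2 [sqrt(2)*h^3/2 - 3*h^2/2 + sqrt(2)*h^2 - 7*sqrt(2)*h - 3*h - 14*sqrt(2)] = 3*sqrt(2)*h - 3 + 2*sqrt(2)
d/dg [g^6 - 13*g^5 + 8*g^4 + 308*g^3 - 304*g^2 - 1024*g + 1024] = 6*g^5 - 65*g^4 + 32*g^3 + 924*g^2 - 608*g - 1024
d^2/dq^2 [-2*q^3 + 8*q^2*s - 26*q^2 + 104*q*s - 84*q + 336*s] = -12*q + 16*s - 52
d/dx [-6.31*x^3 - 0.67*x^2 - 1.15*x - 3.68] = -18.93*x^2 - 1.34*x - 1.15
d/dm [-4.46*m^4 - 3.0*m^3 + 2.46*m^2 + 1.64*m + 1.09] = -17.84*m^3 - 9.0*m^2 + 4.92*m + 1.64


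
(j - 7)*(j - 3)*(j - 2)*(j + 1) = j^4 - 11*j^3 + 29*j^2 - j - 42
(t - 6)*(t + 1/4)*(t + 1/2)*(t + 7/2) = t^4 - 7*t^3/4 - 91*t^2/4 - 257*t/16 - 21/8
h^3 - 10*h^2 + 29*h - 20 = (h - 5)*(h - 4)*(h - 1)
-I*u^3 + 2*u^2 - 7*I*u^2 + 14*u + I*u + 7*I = (u + 7)*(u + I)*(-I*u + 1)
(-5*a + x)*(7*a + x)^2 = -245*a^3 - 21*a^2*x + 9*a*x^2 + x^3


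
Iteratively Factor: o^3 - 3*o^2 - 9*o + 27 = (o - 3)*(o^2 - 9) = (o - 3)^2*(o + 3)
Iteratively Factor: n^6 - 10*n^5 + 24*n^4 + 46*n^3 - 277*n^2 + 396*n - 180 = (n - 5)*(n^5 - 5*n^4 - n^3 + 41*n^2 - 72*n + 36) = (n - 5)*(n - 2)*(n^4 - 3*n^3 - 7*n^2 + 27*n - 18) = (n - 5)*(n - 2)*(n - 1)*(n^3 - 2*n^2 - 9*n + 18) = (n - 5)*(n - 3)*(n - 2)*(n - 1)*(n^2 + n - 6) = (n - 5)*(n - 3)*(n - 2)^2*(n - 1)*(n + 3)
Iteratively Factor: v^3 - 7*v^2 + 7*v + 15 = (v - 5)*(v^2 - 2*v - 3) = (v - 5)*(v + 1)*(v - 3)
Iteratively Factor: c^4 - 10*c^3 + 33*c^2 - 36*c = (c - 4)*(c^3 - 6*c^2 + 9*c) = c*(c - 4)*(c^2 - 6*c + 9) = c*(c - 4)*(c - 3)*(c - 3)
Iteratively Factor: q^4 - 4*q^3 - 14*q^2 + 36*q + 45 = (q - 3)*(q^3 - q^2 - 17*q - 15) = (q - 3)*(q + 1)*(q^2 - 2*q - 15) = (q - 3)*(q + 1)*(q + 3)*(q - 5)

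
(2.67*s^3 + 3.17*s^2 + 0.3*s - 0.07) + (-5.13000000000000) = 2.67*s^3 + 3.17*s^2 + 0.3*s - 5.2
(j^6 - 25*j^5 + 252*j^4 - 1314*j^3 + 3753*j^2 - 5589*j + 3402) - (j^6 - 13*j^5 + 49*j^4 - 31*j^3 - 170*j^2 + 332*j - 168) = -12*j^5 + 203*j^4 - 1283*j^3 + 3923*j^2 - 5921*j + 3570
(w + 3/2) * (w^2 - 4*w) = w^3 - 5*w^2/2 - 6*w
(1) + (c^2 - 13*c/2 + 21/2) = c^2 - 13*c/2 + 23/2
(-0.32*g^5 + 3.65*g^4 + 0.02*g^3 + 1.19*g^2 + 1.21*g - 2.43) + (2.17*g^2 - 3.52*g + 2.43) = -0.32*g^5 + 3.65*g^4 + 0.02*g^3 + 3.36*g^2 - 2.31*g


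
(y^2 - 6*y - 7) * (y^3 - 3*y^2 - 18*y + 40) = y^5 - 9*y^4 - 7*y^3 + 169*y^2 - 114*y - 280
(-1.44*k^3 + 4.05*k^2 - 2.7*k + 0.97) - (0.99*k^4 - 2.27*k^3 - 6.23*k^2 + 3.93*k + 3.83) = -0.99*k^4 + 0.83*k^3 + 10.28*k^2 - 6.63*k - 2.86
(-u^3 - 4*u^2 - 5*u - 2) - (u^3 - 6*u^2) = -2*u^3 + 2*u^2 - 5*u - 2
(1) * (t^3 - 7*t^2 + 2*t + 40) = t^3 - 7*t^2 + 2*t + 40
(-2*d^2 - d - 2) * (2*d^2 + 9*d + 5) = -4*d^4 - 20*d^3 - 23*d^2 - 23*d - 10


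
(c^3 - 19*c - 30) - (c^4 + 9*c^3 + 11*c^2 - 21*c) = -c^4 - 8*c^3 - 11*c^2 + 2*c - 30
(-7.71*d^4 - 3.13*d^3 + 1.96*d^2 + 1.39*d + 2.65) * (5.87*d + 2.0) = -45.2577*d^5 - 33.7931*d^4 + 5.2452*d^3 + 12.0793*d^2 + 18.3355*d + 5.3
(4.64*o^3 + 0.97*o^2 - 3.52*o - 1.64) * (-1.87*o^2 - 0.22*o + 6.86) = -8.6768*o^5 - 2.8347*o^4 + 38.1994*o^3 + 10.4954*o^2 - 23.7864*o - 11.2504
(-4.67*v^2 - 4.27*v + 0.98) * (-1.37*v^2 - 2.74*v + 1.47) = 6.3979*v^4 + 18.6457*v^3 + 3.4923*v^2 - 8.9621*v + 1.4406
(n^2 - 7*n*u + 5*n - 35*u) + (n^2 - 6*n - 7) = 2*n^2 - 7*n*u - n - 35*u - 7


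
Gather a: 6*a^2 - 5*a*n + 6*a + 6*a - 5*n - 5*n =6*a^2 + a*(12 - 5*n) - 10*n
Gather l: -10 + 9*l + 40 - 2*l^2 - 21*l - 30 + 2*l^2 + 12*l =0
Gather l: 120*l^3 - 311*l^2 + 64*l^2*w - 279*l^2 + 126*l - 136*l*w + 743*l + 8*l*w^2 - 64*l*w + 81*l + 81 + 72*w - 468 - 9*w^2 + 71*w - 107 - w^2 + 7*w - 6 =120*l^3 + l^2*(64*w - 590) + l*(8*w^2 - 200*w + 950) - 10*w^2 + 150*w - 500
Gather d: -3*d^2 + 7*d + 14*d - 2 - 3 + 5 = -3*d^2 + 21*d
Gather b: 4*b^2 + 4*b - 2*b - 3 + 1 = 4*b^2 + 2*b - 2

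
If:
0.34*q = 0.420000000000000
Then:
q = 1.24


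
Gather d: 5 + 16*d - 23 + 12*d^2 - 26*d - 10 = 12*d^2 - 10*d - 28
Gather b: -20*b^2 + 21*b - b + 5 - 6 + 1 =-20*b^2 + 20*b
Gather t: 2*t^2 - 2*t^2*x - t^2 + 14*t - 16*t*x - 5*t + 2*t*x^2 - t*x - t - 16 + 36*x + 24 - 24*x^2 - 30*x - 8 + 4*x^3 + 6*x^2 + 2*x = t^2*(1 - 2*x) + t*(2*x^2 - 17*x + 8) + 4*x^3 - 18*x^2 + 8*x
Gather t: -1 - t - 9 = -t - 10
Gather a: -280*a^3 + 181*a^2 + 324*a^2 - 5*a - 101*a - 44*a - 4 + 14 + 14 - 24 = -280*a^3 + 505*a^2 - 150*a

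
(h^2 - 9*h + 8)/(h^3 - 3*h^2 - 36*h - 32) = (h - 1)/(h^2 + 5*h + 4)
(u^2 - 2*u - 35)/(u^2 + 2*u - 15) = (u - 7)/(u - 3)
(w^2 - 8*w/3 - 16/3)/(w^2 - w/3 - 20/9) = 3*(w - 4)/(3*w - 5)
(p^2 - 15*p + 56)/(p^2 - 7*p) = (p - 8)/p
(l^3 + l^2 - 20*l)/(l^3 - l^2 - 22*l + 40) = l/(l - 2)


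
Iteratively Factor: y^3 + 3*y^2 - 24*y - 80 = (y + 4)*(y^2 - y - 20) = (y - 5)*(y + 4)*(y + 4)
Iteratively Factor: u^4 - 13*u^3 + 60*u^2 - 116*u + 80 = (u - 2)*(u^3 - 11*u^2 + 38*u - 40) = (u - 2)^2*(u^2 - 9*u + 20) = (u - 4)*(u - 2)^2*(u - 5)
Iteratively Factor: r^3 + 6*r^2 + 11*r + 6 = (r + 1)*(r^2 + 5*r + 6) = (r + 1)*(r + 3)*(r + 2)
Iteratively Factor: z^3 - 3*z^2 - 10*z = (z)*(z^2 - 3*z - 10) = z*(z + 2)*(z - 5)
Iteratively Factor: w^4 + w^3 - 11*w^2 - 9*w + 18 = (w + 2)*(w^3 - w^2 - 9*w + 9) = (w - 1)*(w + 2)*(w^2 - 9) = (w - 3)*(w - 1)*(w + 2)*(w + 3)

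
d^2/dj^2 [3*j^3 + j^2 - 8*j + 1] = 18*j + 2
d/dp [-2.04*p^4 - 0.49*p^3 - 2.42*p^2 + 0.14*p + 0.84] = -8.16*p^3 - 1.47*p^2 - 4.84*p + 0.14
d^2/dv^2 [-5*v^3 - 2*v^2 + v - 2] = -30*v - 4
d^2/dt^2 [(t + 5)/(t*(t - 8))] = 2*(t^3 + 15*t^2 - 120*t + 320)/(t^3*(t^3 - 24*t^2 + 192*t - 512))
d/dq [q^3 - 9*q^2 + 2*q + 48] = 3*q^2 - 18*q + 2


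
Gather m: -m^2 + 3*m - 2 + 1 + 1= -m^2 + 3*m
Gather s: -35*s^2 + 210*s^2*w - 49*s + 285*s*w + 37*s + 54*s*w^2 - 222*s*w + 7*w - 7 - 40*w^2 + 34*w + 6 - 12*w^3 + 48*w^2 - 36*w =s^2*(210*w - 35) + s*(54*w^2 + 63*w - 12) - 12*w^3 + 8*w^2 + 5*w - 1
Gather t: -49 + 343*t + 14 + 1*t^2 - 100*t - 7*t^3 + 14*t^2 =-7*t^3 + 15*t^2 + 243*t - 35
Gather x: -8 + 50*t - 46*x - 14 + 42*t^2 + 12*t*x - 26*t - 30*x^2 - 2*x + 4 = 42*t^2 + 24*t - 30*x^2 + x*(12*t - 48) - 18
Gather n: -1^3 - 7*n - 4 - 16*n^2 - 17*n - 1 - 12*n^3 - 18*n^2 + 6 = -12*n^3 - 34*n^2 - 24*n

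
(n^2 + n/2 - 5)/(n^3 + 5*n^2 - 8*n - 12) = (n + 5/2)/(n^2 + 7*n + 6)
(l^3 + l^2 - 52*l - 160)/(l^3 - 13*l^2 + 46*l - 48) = (l^2 + 9*l + 20)/(l^2 - 5*l + 6)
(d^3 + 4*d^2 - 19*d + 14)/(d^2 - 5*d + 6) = (d^2 + 6*d - 7)/(d - 3)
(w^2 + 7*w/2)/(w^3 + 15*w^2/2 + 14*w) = 1/(w + 4)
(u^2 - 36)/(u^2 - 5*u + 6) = (u^2 - 36)/(u^2 - 5*u + 6)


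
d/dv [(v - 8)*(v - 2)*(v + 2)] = 3*v^2 - 16*v - 4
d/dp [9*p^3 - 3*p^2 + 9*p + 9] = 27*p^2 - 6*p + 9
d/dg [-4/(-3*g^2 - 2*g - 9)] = 8*(-3*g - 1)/(3*g^2 + 2*g + 9)^2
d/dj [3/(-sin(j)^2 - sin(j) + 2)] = 3*(2*sin(j) + 1)*cos(j)/(sin(j)^2 + sin(j) - 2)^2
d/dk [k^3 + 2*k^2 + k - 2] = 3*k^2 + 4*k + 1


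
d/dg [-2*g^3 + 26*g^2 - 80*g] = -6*g^2 + 52*g - 80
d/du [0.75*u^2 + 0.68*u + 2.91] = 1.5*u + 0.68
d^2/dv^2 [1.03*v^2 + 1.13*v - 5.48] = 2.06000000000000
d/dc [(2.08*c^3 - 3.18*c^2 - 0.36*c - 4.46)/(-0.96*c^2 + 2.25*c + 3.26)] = (-1.9968*c^4 + 9.36*c^3 + 12.8418*c^2 - 29.2968*c + 8.8614)/(0.9216*c^4 - 4.32*c^3 - 1.1967*c^2 + 14.67*c + 10.6276)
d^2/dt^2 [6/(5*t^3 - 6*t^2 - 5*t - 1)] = 12*(3*(2 - 5*t)*(-5*t^3 + 6*t^2 + 5*t + 1) - (-15*t^2 + 12*t + 5)^2)/(-5*t^3 + 6*t^2 + 5*t + 1)^3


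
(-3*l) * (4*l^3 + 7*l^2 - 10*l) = -12*l^4 - 21*l^3 + 30*l^2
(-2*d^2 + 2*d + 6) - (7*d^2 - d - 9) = -9*d^2 + 3*d + 15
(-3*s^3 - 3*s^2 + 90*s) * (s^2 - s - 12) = -3*s^5 + 129*s^3 - 54*s^2 - 1080*s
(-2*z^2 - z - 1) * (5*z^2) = -10*z^4 - 5*z^3 - 5*z^2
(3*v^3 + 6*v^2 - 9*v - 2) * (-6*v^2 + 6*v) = -18*v^5 - 18*v^4 + 90*v^3 - 42*v^2 - 12*v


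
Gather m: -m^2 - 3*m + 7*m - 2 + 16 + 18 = -m^2 + 4*m + 32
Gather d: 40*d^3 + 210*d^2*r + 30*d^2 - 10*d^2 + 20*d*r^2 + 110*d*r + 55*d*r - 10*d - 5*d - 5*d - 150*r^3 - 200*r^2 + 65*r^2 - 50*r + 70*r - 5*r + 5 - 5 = 40*d^3 + d^2*(210*r + 20) + d*(20*r^2 + 165*r - 20) - 150*r^3 - 135*r^2 + 15*r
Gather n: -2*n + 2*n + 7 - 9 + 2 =0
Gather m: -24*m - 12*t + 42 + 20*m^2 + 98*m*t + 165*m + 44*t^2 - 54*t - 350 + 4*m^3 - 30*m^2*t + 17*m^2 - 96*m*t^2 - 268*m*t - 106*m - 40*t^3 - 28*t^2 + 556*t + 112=4*m^3 + m^2*(37 - 30*t) + m*(-96*t^2 - 170*t + 35) - 40*t^3 + 16*t^2 + 490*t - 196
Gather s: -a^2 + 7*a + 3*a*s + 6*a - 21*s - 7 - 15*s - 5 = -a^2 + 13*a + s*(3*a - 36) - 12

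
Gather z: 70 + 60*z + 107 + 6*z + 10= 66*z + 187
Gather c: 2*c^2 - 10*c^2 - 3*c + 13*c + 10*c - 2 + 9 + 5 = -8*c^2 + 20*c + 12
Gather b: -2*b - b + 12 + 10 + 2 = 24 - 3*b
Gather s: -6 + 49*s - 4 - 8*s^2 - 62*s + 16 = -8*s^2 - 13*s + 6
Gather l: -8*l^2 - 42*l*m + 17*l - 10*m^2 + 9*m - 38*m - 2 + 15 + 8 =-8*l^2 + l*(17 - 42*m) - 10*m^2 - 29*m + 21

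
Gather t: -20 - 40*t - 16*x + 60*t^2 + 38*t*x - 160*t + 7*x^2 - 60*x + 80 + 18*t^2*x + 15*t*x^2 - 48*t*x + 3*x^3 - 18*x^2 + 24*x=t^2*(18*x + 60) + t*(15*x^2 - 10*x - 200) + 3*x^3 - 11*x^2 - 52*x + 60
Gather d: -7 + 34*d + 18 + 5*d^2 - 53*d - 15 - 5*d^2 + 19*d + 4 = 0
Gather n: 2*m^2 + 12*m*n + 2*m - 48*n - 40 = 2*m^2 + 2*m + n*(12*m - 48) - 40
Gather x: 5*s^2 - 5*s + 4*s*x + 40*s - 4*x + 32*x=5*s^2 + 35*s + x*(4*s + 28)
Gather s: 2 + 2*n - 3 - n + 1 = n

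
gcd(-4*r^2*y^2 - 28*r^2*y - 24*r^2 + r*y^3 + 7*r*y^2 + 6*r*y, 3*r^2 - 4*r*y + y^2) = 1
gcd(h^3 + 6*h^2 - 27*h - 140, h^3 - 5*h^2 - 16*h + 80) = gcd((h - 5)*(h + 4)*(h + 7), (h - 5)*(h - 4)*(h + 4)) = h^2 - h - 20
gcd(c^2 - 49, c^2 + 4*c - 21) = c + 7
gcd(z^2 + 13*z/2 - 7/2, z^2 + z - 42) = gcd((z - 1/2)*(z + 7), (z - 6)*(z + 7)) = z + 7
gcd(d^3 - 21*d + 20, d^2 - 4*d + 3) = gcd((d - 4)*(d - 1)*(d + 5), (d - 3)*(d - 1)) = d - 1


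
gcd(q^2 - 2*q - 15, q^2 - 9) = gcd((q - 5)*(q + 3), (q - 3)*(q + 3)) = q + 3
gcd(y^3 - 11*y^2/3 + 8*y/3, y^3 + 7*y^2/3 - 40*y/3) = y^2 - 8*y/3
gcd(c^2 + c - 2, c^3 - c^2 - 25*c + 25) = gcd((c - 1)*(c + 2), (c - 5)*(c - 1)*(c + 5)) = c - 1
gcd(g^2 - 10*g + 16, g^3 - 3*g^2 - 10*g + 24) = g - 2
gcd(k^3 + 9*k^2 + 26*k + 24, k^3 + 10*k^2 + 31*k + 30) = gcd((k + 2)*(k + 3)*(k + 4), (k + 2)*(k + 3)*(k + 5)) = k^2 + 5*k + 6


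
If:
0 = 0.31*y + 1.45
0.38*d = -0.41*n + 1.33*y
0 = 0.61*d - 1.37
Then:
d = 2.25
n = -17.25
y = -4.68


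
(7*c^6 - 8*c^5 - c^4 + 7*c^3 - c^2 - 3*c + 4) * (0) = 0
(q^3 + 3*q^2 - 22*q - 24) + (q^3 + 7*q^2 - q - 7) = 2*q^3 + 10*q^2 - 23*q - 31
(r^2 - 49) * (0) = 0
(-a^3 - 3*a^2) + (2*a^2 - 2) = -a^3 - a^2 - 2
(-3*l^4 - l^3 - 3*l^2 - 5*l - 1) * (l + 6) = -3*l^5 - 19*l^4 - 9*l^3 - 23*l^2 - 31*l - 6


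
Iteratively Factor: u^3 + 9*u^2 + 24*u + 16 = (u + 1)*(u^2 + 8*u + 16) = (u + 1)*(u + 4)*(u + 4)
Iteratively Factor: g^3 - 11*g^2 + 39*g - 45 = (g - 5)*(g^2 - 6*g + 9) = (g - 5)*(g - 3)*(g - 3)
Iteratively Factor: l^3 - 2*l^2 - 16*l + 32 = (l - 2)*(l^2 - 16) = (l - 4)*(l - 2)*(l + 4)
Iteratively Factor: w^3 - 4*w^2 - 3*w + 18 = (w - 3)*(w^2 - w - 6) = (w - 3)*(w + 2)*(w - 3)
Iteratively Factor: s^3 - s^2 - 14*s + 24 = (s - 3)*(s^2 + 2*s - 8) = (s - 3)*(s + 4)*(s - 2)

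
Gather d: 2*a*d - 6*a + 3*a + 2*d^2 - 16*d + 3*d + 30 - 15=-3*a + 2*d^2 + d*(2*a - 13) + 15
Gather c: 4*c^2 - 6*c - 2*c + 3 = 4*c^2 - 8*c + 3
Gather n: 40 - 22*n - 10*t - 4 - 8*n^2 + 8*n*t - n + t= -8*n^2 + n*(8*t - 23) - 9*t + 36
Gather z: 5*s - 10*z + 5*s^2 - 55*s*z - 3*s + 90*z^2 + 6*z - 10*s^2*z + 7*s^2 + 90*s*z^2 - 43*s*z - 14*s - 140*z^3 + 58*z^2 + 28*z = 12*s^2 - 12*s - 140*z^3 + z^2*(90*s + 148) + z*(-10*s^2 - 98*s + 24)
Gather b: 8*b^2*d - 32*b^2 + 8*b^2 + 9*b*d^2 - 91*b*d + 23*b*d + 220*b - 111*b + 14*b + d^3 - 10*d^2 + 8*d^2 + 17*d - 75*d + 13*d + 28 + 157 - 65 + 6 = b^2*(8*d - 24) + b*(9*d^2 - 68*d + 123) + d^3 - 2*d^2 - 45*d + 126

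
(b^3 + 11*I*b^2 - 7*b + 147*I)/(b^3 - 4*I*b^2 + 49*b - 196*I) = (b^2 + 4*I*b + 21)/(b^2 - 11*I*b - 28)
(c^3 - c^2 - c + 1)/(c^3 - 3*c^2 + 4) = (c^2 - 2*c + 1)/(c^2 - 4*c + 4)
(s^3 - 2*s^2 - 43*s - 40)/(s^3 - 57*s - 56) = (s + 5)/(s + 7)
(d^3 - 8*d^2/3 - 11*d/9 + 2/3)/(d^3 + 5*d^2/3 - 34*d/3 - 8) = (d - 1/3)/(d + 4)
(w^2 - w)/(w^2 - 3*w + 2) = w/(w - 2)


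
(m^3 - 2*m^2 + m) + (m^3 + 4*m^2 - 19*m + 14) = 2*m^3 + 2*m^2 - 18*m + 14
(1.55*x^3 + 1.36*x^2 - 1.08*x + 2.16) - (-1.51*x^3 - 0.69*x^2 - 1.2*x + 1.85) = 3.06*x^3 + 2.05*x^2 + 0.12*x + 0.31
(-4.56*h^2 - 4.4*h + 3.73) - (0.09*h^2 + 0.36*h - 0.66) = -4.65*h^2 - 4.76*h + 4.39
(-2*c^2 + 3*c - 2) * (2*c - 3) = -4*c^3 + 12*c^2 - 13*c + 6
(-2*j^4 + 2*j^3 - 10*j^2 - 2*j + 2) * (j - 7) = -2*j^5 + 16*j^4 - 24*j^3 + 68*j^2 + 16*j - 14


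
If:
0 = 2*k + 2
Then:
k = -1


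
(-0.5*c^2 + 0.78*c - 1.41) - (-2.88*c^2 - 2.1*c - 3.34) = 2.38*c^2 + 2.88*c + 1.93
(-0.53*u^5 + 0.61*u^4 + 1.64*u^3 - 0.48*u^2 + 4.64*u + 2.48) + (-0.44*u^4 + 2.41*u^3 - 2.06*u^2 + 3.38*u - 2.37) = -0.53*u^5 + 0.17*u^4 + 4.05*u^3 - 2.54*u^2 + 8.02*u + 0.11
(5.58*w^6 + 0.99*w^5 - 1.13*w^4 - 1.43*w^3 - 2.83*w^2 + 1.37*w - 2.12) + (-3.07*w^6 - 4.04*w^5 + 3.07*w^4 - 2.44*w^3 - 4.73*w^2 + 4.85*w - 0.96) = 2.51*w^6 - 3.05*w^5 + 1.94*w^4 - 3.87*w^3 - 7.56*w^2 + 6.22*w - 3.08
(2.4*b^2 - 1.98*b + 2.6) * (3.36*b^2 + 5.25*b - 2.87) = 8.064*b^4 + 5.9472*b^3 - 8.547*b^2 + 19.3326*b - 7.462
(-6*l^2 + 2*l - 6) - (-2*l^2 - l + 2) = -4*l^2 + 3*l - 8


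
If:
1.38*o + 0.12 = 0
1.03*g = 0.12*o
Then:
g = -0.01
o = -0.09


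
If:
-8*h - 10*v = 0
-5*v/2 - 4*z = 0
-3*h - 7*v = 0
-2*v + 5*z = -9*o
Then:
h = 0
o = 0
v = 0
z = 0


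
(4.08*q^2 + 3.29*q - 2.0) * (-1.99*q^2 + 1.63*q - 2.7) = -8.1192*q^4 + 0.103299999999999*q^3 - 1.6733*q^2 - 12.143*q + 5.4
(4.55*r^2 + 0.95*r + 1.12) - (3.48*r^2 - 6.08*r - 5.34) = 1.07*r^2 + 7.03*r + 6.46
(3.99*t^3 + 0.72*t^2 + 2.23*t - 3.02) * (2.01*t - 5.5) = 8.0199*t^4 - 20.4978*t^3 + 0.5223*t^2 - 18.3352*t + 16.61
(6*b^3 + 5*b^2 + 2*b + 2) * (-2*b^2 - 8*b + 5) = -12*b^5 - 58*b^4 - 14*b^3 + 5*b^2 - 6*b + 10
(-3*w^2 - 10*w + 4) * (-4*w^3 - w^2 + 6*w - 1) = 12*w^5 + 43*w^4 - 24*w^3 - 61*w^2 + 34*w - 4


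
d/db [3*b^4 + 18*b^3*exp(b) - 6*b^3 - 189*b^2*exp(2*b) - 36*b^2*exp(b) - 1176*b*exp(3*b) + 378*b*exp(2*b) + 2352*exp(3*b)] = 18*b^3*exp(b) + 12*b^3 - 378*b^2*exp(2*b) + 18*b^2*exp(b) - 18*b^2 - 3528*b*exp(3*b) + 378*b*exp(2*b) - 72*b*exp(b) + 5880*exp(3*b) + 378*exp(2*b)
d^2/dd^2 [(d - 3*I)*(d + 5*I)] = 2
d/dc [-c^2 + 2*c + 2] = 2 - 2*c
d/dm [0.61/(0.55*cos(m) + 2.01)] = 0.3355*sin(m)/(0.55*cos(m) + 2.01)^2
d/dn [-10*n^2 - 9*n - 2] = -20*n - 9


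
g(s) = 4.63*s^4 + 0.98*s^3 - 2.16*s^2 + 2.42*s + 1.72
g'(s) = 18.52*s^3 + 2.94*s^2 - 4.32*s + 2.42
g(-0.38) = 0.53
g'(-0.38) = 3.47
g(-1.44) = 10.74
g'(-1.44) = -40.56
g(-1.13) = 2.36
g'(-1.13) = -15.67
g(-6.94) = 10293.68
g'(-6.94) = -6016.41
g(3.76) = 957.78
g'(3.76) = 1012.22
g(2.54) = 202.71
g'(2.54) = 313.90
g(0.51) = 2.84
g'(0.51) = 3.44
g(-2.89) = 276.01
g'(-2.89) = -407.57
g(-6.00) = 5698.24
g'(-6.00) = -3866.14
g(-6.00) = 5698.24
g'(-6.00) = -3866.14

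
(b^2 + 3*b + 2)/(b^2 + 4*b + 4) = (b + 1)/(b + 2)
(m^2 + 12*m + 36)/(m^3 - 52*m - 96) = (m + 6)/(m^2 - 6*m - 16)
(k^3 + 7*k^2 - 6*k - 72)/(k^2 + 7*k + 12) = (k^2 + 3*k - 18)/(k + 3)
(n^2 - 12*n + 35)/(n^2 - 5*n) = (n - 7)/n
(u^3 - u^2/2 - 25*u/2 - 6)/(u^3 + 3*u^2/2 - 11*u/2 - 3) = (u - 4)/(u - 2)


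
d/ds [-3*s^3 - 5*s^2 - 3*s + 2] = -9*s^2 - 10*s - 3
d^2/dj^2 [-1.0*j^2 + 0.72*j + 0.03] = -2.00000000000000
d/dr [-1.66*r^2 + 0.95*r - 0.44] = 0.95 - 3.32*r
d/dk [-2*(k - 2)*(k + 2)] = -4*k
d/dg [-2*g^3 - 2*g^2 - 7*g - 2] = -6*g^2 - 4*g - 7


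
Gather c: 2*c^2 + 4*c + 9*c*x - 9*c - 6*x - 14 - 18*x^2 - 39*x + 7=2*c^2 + c*(9*x - 5) - 18*x^2 - 45*x - 7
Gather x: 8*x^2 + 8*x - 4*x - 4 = 8*x^2 + 4*x - 4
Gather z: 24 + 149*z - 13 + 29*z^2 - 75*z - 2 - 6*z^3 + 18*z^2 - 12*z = -6*z^3 + 47*z^2 + 62*z + 9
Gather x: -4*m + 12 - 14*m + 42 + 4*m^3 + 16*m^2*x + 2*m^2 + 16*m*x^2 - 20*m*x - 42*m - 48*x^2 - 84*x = 4*m^3 + 2*m^2 - 60*m + x^2*(16*m - 48) + x*(16*m^2 - 20*m - 84) + 54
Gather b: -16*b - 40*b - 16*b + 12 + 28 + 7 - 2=45 - 72*b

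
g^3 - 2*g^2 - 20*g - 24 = (g - 6)*(g + 2)^2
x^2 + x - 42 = (x - 6)*(x + 7)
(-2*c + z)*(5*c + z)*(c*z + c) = -10*c^3*z - 10*c^3 + 3*c^2*z^2 + 3*c^2*z + c*z^3 + c*z^2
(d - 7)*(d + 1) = d^2 - 6*d - 7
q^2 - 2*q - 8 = (q - 4)*(q + 2)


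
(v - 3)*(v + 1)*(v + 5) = v^3 + 3*v^2 - 13*v - 15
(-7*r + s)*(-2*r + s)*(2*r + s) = 28*r^3 - 4*r^2*s - 7*r*s^2 + s^3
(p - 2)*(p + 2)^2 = p^3 + 2*p^2 - 4*p - 8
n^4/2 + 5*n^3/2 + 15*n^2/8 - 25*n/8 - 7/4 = (n/2 + 1)*(n - 1)*(n + 1/2)*(n + 7/2)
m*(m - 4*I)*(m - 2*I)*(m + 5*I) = m^4 - I*m^3 + 22*m^2 - 40*I*m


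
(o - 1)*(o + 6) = o^2 + 5*o - 6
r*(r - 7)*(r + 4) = r^3 - 3*r^2 - 28*r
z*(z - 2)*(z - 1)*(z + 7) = z^4 + 4*z^3 - 19*z^2 + 14*z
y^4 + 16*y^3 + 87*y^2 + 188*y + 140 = (y + 2)^2*(y + 5)*(y + 7)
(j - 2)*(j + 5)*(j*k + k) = j^3*k + 4*j^2*k - 7*j*k - 10*k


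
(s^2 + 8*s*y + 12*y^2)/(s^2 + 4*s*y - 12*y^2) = (-s - 2*y)/(-s + 2*y)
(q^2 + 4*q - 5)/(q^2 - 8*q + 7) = (q + 5)/(q - 7)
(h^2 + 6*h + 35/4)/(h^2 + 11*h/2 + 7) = (h + 5/2)/(h + 2)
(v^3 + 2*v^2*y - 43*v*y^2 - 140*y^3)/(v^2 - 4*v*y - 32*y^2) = (-v^2 + 2*v*y + 35*y^2)/(-v + 8*y)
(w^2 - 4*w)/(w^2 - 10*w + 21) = w*(w - 4)/(w^2 - 10*w + 21)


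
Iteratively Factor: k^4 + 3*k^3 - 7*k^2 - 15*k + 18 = (k - 1)*(k^3 + 4*k^2 - 3*k - 18) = (k - 2)*(k - 1)*(k^2 + 6*k + 9) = (k - 2)*(k - 1)*(k + 3)*(k + 3)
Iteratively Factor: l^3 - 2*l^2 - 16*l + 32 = (l + 4)*(l^2 - 6*l + 8) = (l - 2)*(l + 4)*(l - 4)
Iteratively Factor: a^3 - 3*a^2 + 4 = (a - 2)*(a^2 - a - 2) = (a - 2)^2*(a + 1)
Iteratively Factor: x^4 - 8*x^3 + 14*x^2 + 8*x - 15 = (x + 1)*(x^3 - 9*x^2 + 23*x - 15) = (x - 3)*(x + 1)*(x^2 - 6*x + 5) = (x - 3)*(x - 1)*(x + 1)*(x - 5)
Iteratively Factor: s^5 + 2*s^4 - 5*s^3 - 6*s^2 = (s - 2)*(s^4 + 4*s^3 + 3*s^2) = (s - 2)*(s + 3)*(s^3 + s^2) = s*(s - 2)*(s + 3)*(s^2 + s) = s*(s - 2)*(s + 1)*(s + 3)*(s)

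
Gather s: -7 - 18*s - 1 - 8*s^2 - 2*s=-8*s^2 - 20*s - 8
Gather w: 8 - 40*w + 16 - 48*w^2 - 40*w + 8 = -48*w^2 - 80*w + 32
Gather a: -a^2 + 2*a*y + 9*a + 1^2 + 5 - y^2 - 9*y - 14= -a^2 + a*(2*y + 9) - y^2 - 9*y - 8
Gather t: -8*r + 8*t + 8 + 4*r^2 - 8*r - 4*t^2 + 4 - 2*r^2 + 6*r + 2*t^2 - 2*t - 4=2*r^2 - 10*r - 2*t^2 + 6*t + 8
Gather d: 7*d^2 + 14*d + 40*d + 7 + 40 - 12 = 7*d^2 + 54*d + 35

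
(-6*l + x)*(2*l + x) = -12*l^2 - 4*l*x + x^2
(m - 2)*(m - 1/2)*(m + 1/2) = m^3 - 2*m^2 - m/4 + 1/2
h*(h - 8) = h^2 - 8*h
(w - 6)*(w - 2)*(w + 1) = w^3 - 7*w^2 + 4*w + 12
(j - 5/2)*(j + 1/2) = j^2 - 2*j - 5/4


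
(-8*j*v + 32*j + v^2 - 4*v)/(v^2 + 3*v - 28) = (-8*j + v)/(v + 7)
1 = 1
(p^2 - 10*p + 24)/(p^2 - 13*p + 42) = (p - 4)/(p - 7)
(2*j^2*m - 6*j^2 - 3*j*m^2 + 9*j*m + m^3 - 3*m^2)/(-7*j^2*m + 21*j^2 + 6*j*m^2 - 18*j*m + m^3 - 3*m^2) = (-2*j + m)/(7*j + m)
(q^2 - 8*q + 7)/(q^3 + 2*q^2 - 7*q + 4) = (q - 7)/(q^2 + 3*q - 4)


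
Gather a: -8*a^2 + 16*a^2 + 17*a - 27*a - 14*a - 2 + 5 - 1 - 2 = 8*a^2 - 24*a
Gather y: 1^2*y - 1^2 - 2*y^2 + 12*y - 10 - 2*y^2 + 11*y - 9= -4*y^2 + 24*y - 20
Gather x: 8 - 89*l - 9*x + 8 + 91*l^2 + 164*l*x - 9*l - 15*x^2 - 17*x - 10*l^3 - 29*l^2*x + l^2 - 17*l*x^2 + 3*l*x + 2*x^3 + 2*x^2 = -10*l^3 + 92*l^2 - 98*l + 2*x^3 + x^2*(-17*l - 13) + x*(-29*l^2 + 167*l - 26) + 16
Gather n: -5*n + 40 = 40 - 5*n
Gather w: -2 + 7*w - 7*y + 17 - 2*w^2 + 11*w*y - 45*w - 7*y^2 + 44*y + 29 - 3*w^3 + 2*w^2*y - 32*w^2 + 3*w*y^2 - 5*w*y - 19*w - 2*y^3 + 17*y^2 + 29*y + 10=-3*w^3 + w^2*(2*y - 34) + w*(3*y^2 + 6*y - 57) - 2*y^3 + 10*y^2 + 66*y + 54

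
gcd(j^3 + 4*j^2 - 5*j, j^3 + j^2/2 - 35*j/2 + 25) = j + 5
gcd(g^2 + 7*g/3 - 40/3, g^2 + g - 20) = g + 5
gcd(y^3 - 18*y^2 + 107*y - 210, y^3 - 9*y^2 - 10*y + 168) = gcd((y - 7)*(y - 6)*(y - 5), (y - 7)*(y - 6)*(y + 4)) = y^2 - 13*y + 42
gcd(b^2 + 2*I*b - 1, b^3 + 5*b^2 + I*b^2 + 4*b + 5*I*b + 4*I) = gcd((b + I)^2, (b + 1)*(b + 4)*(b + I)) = b + I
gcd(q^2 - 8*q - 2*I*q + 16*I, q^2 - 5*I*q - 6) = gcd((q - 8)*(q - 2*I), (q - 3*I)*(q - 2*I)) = q - 2*I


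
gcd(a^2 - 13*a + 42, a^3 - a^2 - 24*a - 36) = a - 6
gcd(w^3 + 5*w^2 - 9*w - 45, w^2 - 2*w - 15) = w + 3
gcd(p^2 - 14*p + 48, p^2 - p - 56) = p - 8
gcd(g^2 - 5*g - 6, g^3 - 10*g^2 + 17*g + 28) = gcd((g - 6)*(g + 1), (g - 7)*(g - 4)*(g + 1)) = g + 1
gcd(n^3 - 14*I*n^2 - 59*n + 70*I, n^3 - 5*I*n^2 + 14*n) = n - 7*I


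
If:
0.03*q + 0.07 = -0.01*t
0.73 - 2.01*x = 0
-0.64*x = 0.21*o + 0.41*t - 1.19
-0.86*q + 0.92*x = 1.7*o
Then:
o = 1.63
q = -2.83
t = 1.50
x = 0.36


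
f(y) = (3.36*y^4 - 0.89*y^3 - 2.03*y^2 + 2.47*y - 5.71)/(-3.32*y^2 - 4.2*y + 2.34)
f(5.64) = -25.08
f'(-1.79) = -193.02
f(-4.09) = -26.41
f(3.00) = -5.77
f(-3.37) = -20.29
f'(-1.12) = -3.53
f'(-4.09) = 9.41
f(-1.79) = -29.45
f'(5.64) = -9.94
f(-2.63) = -15.73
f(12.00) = -128.99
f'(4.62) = -7.90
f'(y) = (6.64*y + 4.2)*(3.36*y^4 - 0.89*y^3 - 2.03*y^2 + 2.47*y - 5.71)/(-3.32*y^2 - 4.2*y + 2.34)^2 + (13.44*y^3 - 2.67*y^2 - 4.06*y + 2.47)/(-3.32*y^2 - 4.2*y + 2.34) = (-22.3104*y^5 - 39.3812*y^4 + 38.9256*y^3 + 10.4786*y^2 - 47.4148*y - 18.2022)/(11.0224*y^4 + 27.888*y^3 + 2.1024*y^2 - 19.656*y + 5.4756)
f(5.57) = -24.39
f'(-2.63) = 4.29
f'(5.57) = -9.80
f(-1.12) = -1.56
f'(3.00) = -4.73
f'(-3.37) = 7.53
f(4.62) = -15.98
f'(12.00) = -22.76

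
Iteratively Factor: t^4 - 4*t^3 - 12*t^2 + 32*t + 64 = (t + 2)*(t^3 - 6*t^2 + 32) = (t - 4)*(t + 2)*(t^2 - 2*t - 8) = (t - 4)^2*(t + 2)*(t + 2)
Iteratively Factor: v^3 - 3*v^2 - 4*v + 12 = (v - 3)*(v^2 - 4) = (v - 3)*(v - 2)*(v + 2)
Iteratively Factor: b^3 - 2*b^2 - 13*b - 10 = (b - 5)*(b^2 + 3*b + 2) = (b - 5)*(b + 2)*(b + 1)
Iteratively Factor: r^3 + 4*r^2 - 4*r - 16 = (r + 4)*(r^2 - 4) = (r + 2)*(r + 4)*(r - 2)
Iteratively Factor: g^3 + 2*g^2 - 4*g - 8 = (g + 2)*(g^2 - 4) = (g + 2)^2*(g - 2)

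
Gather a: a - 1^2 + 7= a + 6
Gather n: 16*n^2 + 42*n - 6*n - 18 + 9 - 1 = 16*n^2 + 36*n - 10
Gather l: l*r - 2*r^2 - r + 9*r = l*r - 2*r^2 + 8*r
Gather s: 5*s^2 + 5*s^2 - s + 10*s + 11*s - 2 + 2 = 10*s^2 + 20*s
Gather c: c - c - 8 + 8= 0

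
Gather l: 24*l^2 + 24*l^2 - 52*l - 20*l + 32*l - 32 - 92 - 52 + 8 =48*l^2 - 40*l - 168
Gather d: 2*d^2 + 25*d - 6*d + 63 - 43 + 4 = 2*d^2 + 19*d + 24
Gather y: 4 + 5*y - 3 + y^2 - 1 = y^2 + 5*y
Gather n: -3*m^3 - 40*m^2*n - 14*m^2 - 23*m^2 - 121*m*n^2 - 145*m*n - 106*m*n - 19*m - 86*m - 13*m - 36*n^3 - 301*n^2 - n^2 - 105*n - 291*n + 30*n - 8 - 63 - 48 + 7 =-3*m^3 - 37*m^2 - 118*m - 36*n^3 + n^2*(-121*m - 302) + n*(-40*m^2 - 251*m - 366) - 112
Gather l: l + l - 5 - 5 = 2*l - 10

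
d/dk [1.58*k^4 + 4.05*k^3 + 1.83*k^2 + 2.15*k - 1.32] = 6.32*k^3 + 12.15*k^2 + 3.66*k + 2.15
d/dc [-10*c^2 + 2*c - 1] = 2 - 20*c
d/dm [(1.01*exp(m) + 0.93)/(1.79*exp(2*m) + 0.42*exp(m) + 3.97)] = (-1.8079*exp(2*m) - 3.3294*exp(m) + 3.6191)*exp(m)/(3.2041*exp(4*m) + 1.5036*exp(3*m) + 14.389*exp(2*m) + 3.3348*exp(m) + 15.7609)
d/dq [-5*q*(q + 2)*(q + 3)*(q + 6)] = -20*q^3 - 165*q^2 - 360*q - 180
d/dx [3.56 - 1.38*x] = -1.38000000000000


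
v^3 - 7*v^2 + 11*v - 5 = (v - 5)*(v - 1)^2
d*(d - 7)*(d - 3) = d^3 - 10*d^2 + 21*d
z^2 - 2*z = z*(z - 2)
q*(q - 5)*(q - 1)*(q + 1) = q^4 - 5*q^3 - q^2 + 5*q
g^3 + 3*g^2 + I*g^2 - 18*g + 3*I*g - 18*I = (g - 3)*(g + 6)*(g + I)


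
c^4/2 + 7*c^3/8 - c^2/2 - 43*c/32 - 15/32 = (c/2 + 1/2)*(c - 5/4)*(c + 1/2)*(c + 3/2)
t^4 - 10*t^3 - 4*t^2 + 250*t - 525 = (t - 7)*(t - 5)*(t - 3)*(t + 5)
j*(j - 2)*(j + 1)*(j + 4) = j^4 + 3*j^3 - 6*j^2 - 8*j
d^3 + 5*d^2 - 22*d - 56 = (d - 4)*(d + 2)*(d + 7)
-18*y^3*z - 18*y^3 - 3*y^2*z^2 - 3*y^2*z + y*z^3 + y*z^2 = (-6*y + z)*(3*y + z)*(y*z + y)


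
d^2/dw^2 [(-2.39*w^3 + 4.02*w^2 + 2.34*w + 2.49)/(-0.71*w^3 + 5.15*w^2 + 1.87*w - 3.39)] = (13.425106*w^6 + 11.9616540000002*w^5 - 64.7792640000001*w^4 + 328.392388*w^3 - 820.829142*w^2 - 188.24121*w - 226.4223)/(0.357911*w^9 - 7.788345*w^8 + 53.664924*w^7 - 90.438248*w^6 - 215.716038*w^5 + 188.701302*w^4 + 213.82334*w^3 - 141.989472*w^2 - 64.470681*w + 38.958219)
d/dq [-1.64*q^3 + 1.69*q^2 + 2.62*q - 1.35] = -4.92*q^2 + 3.38*q + 2.62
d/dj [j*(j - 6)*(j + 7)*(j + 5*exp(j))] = 5*j^3*exp(j) + 4*j^3 + 20*j^2*exp(j) + 3*j^2 - 200*j*exp(j) - 84*j - 210*exp(j)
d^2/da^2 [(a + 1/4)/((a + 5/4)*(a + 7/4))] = 128*(64*a^3 + 48*a^2 - 276*a - 311)/(4096*a^6 + 36864*a^5 + 137472*a^4 + 271872*a^3 + 300720*a^2 + 176400*a + 42875)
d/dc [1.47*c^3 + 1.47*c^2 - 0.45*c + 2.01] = 4.41*c^2 + 2.94*c - 0.45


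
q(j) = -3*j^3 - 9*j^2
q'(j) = -9*j^2 - 18*j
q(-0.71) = -3.46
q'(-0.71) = 8.24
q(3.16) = -184.53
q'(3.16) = -146.75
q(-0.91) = -5.19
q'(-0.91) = 8.93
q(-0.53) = -2.08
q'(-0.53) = 7.01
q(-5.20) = 178.46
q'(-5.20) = -149.76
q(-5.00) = 150.00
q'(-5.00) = -135.00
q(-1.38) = -9.26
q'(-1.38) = 7.70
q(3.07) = -171.63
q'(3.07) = -140.08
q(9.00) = -2916.00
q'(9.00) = -891.00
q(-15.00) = 8100.00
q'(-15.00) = -1755.00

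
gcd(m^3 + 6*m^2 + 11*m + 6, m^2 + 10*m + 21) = m + 3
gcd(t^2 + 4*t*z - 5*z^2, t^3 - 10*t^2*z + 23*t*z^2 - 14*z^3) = -t + z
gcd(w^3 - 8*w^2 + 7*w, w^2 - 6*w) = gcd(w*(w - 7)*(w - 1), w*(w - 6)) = w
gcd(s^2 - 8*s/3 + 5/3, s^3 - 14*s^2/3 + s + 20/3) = s - 5/3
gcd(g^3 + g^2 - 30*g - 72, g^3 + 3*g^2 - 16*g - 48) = g^2 + 7*g + 12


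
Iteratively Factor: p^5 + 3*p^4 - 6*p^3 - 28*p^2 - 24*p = (p + 2)*(p^4 + p^3 - 8*p^2 - 12*p) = p*(p + 2)*(p^3 + p^2 - 8*p - 12) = p*(p - 3)*(p + 2)*(p^2 + 4*p + 4) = p*(p - 3)*(p + 2)^2*(p + 2)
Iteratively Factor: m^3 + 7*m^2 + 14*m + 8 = (m + 1)*(m^2 + 6*m + 8) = (m + 1)*(m + 4)*(m + 2)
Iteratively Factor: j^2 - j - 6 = (j - 3)*(j + 2)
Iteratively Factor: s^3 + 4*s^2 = (s)*(s^2 + 4*s) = s*(s + 4)*(s)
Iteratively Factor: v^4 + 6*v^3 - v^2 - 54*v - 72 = (v + 3)*(v^3 + 3*v^2 - 10*v - 24) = (v + 2)*(v + 3)*(v^2 + v - 12) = (v - 3)*(v + 2)*(v + 3)*(v + 4)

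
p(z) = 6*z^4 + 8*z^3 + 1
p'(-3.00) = -432.00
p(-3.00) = 271.00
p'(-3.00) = -432.00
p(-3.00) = 271.00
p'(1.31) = 95.14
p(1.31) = 36.65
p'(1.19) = 74.43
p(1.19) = 26.51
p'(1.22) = 79.30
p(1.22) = 28.82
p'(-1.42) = -20.33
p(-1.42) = 2.49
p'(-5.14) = -2625.05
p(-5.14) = 3102.60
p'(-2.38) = -187.60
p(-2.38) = 85.66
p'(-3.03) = -447.29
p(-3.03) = 284.19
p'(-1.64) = -41.31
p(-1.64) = 9.12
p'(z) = 24*z^3 + 24*z^2 = 24*z^2*(z + 1)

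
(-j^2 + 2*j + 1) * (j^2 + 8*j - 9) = -j^4 - 6*j^3 + 26*j^2 - 10*j - 9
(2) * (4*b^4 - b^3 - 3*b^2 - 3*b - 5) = 8*b^4 - 2*b^3 - 6*b^2 - 6*b - 10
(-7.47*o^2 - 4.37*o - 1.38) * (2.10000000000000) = -15.687*o^2 - 9.177*o - 2.898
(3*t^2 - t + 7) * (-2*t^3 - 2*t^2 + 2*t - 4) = -6*t^5 - 4*t^4 - 6*t^3 - 28*t^2 + 18*t - 28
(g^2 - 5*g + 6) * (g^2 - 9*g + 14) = g^4 - 14*g^3 + 65*g^2 - 124*g + 84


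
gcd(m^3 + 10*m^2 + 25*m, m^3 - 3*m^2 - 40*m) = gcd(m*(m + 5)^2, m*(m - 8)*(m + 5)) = m^2 + 5*m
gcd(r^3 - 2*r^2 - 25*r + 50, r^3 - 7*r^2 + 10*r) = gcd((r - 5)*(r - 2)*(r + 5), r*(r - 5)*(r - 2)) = r^2 - 7*r + 10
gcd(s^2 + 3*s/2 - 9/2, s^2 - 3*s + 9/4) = s - 3/2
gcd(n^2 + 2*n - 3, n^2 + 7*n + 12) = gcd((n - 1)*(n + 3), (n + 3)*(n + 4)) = n + 3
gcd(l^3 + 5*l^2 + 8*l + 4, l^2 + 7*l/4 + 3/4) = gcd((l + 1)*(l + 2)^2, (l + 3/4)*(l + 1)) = l + 1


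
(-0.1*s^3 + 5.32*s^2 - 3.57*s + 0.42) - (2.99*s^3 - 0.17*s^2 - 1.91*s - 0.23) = -3.09*s^3 + 5.49*s^2 - 1.66*s + 0.65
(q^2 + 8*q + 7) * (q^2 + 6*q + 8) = q^4 + 14*q^3 + 63*q^2 + 106*q + 56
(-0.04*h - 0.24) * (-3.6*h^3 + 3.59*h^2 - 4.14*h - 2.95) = 0.144*h^4 + 0.7204*h^3 - 0.696*h^2 + 1.1116*h + 0.708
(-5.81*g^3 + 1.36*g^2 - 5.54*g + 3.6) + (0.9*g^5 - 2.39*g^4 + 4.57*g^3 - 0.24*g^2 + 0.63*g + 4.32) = 0.9*g^5 - 2.39*g^4 - 1.24*g^3 + 1.12*g^2 - 4.91*g + 7.92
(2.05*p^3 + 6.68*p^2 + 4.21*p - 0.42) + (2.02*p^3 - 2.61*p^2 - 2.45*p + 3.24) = 4.07*p^3 + 4.07*p^2 + 1.76*p + 2.82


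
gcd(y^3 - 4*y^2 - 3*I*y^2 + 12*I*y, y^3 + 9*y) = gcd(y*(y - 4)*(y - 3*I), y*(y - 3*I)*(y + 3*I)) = y^2 - 3*I*y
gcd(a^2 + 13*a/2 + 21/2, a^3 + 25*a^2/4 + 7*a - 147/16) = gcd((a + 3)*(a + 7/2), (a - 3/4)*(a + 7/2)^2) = a + 7/2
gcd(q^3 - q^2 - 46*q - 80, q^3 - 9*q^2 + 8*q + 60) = q + 2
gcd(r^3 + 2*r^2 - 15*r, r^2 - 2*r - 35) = r + 5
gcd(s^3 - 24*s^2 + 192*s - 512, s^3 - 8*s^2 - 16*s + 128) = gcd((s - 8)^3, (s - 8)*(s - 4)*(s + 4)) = s - 8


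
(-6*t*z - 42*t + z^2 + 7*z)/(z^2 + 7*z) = (-6*t + z)/z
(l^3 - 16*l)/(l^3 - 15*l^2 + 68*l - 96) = l*(l + 4)/(l^2 - 11*l + 24)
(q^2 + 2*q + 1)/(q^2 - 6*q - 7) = (q + 1)/(q - 7)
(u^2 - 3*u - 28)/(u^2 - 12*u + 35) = (u + 4)/(u - 5)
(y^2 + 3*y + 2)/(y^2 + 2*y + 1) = (y + 2)/(y + 1)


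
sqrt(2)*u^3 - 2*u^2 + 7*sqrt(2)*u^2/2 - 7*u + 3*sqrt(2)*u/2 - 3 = (u + 3)*(u - sqrt(2))*(sqrt(2)*u + sqrt(2)/2)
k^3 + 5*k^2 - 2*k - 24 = (k - 2)*(k + 3)*(k + 4)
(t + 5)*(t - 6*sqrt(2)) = t^2 - 6*sqrt(2)*t + 5*t - 30*sqrt(2)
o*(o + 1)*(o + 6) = o^3 + 7*o^2 + 6*o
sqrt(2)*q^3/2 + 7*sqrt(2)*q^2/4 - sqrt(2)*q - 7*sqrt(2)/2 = (q + 7/2)*(q - sqrt(2))*(sqrt(2)*q/2 + 1)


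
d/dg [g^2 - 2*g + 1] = 2*g - 2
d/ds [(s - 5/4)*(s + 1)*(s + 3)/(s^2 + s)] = 1 + 15/(4*s^2)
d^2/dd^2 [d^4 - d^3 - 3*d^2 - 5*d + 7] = 12*d^2 - 6*d - 6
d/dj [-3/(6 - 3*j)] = -1/(j - 2)^2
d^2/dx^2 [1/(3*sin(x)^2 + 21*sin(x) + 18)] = (-4*sin(x)^3 - 17*sin(x)^2 - 2*sin(x) + 86)/(3*(sin(x) + 1)^2*(sin(x) + 6)^3)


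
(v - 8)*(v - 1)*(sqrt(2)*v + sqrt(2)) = sqrt(2)*v^3 - 8*sqrt(2)*v^2 - sqrt(2)*v + 8*sqrt(2)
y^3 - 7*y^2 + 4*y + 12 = (y - 6)*(y - 2)*(y + 1)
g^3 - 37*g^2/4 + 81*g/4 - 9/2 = (g - 6)*(g - 3)*(g - 1/4)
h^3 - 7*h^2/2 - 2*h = h*(h - 4)*(h + 1/2)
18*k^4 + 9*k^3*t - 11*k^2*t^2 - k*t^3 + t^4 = (-3*k + t)*(-2*k + t)*(k + t)*(3*k + t)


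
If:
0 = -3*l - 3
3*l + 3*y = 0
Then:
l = -1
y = 1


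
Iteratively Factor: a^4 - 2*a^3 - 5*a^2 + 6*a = (a + 2)*(a^3 - 4*a^2 + 3*a) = a*(a + 2)*(a^2 - 4*a + 3) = a*(a - 3)*(a + 2)*(a - 1)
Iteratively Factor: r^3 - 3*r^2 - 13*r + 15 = (r - 5)*(r^2 + 2*r - 3) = (r - 5)*(r - 1)*(r + 3)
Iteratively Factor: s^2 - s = (s - 1)*(s)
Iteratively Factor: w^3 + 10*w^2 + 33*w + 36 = (w + 3)*(w^2 + 7*w + 12) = (w + 3)^2*(w + 4)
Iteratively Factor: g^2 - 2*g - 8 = (g - 4)*(g + 2)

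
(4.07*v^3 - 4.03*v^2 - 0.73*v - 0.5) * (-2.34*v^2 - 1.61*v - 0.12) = -9.5238*v^5 + 2.8775*v^4 + 7.7081*v^3 + 2.8289*v^2 + 0.8926*v + 0.06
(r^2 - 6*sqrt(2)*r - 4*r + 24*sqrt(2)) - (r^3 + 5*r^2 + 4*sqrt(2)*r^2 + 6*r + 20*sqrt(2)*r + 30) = -r^3 - 4*sqrt(2)*r^2 - 4*r^2 - 26*sqrt(2)*r - 10*r - 30 + 24*sqrt(2)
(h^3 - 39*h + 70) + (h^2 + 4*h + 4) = h^3 + h^2 - 35*h + 74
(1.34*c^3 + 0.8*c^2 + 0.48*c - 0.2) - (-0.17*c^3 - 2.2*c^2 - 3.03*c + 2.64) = 1.51*c^3 + 3.0*c^2 + 3.51*c - 2.84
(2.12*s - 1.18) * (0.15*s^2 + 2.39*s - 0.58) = 0.318*s^3 + 4.8898*s^2 - 4.0498*s + 0.6844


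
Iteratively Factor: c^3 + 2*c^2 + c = (c + 1)*(c^2 + c) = (c + 1)^2*(c)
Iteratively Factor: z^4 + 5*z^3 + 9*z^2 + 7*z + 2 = (z + 1)*(z^3 + 4*z^2 + 5*z + 2) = (z + 1)*(z + 2)*(z^2 + 2*z + 1) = (z + 1)^2*(z + 2)*(z + 1)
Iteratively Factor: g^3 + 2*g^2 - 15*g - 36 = (g + 3)*(g^2 - g - 12) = (g - 4)*(g + 3)*(g + 3)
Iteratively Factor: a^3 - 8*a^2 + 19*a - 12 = (a - 1)*(a^2 - 7*a + 12) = (a - 3)*(a - 1)*(a - 4)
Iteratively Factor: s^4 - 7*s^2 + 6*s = (s - 1)*(s^3 + s^2 - 6*s) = (s - 2)*(s - 1)*(s^2 + 3*s) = (s - 2)*(s - 1)*(s + 3)*(s)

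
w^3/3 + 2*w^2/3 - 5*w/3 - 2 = (w/3 + 1/3)*(w - 2)*(w + 3)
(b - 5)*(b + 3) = b^2 - 2*b - 15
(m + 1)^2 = m^2 + 2*m + 1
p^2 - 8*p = p*(p - 8)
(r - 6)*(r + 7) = r^2 + r - 42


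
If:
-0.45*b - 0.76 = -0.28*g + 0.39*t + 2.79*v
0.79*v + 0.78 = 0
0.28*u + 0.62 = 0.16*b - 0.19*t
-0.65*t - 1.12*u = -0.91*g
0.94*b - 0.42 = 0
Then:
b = 0.45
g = -2.73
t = 2.64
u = -3.75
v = -0.99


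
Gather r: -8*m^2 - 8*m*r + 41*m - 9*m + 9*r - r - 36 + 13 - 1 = -8*m^2 + 32*m + r*(8 - 8*m) - 24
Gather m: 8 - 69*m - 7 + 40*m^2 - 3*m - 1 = 40*m^2 - 72*m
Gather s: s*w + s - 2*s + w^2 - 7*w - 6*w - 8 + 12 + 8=s*(w - 1) + w^2 - 13*w + 12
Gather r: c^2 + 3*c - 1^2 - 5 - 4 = c^2 + 3*c - 10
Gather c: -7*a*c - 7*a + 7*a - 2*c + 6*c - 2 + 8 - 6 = c*(4 - 7*a)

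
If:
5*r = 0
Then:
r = 0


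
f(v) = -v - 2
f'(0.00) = -1.00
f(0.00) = -2.00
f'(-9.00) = -1.00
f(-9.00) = 7.00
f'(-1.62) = -1.00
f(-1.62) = -0.38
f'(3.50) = -1.00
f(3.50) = -5.50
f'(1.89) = -1.00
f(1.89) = -3.89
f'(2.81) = -1.00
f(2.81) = -4.81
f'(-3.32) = -1.00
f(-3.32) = 1.32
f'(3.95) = -1.00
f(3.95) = -5.95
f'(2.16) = -1.00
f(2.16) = -4.16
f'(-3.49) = -1.00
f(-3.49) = 1.49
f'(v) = -1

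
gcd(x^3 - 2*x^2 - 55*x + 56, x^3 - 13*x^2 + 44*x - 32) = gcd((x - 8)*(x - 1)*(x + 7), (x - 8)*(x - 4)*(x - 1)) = x^2 - 9*x + 8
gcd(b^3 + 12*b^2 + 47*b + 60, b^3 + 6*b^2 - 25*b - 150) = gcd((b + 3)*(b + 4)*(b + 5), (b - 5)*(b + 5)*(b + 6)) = b + 5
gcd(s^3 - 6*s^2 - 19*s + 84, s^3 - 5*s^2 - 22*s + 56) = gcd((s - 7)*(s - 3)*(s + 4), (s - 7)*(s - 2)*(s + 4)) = s^2 - 3*s - 28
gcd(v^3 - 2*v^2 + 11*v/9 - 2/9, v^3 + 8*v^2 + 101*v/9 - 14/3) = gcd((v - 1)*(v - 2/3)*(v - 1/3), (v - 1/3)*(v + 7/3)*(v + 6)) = v - 1/3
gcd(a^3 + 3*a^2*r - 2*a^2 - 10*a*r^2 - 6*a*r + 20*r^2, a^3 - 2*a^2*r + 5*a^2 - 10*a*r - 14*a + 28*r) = -a^2 + 2*a*r + 2*a - 4*r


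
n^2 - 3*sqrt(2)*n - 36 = (n - 6*sqrt(2))*(n + 3*sqrt(2))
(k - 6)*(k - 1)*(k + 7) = k^3 - 43*k + 42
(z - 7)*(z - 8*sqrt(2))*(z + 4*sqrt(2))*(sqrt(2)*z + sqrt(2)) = sqrt(2)*z^4 - 6*sqrt(2)*z^3 - 8*z^3 - 71*sqrt(2)*z^2 + 48*z^2 + 56*z + 384*sqrt(2)*z + 448*sqrt(2)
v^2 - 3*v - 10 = (v - 5)*(v + 2)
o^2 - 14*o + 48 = (o - 8)*(o - 6)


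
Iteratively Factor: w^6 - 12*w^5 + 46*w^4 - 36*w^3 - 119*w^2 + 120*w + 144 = (w + 1)*(w^5 - 13*w^4 + 59*w^3 - 95*w^2 - 24*w + 144) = (w - 4)*(w + 1)*(w^4 - 9*w^3 + 23*w^2 - 3*w - 36) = (w - 4)*(w + 1)^2*(w^3 - 10*w^2 + 33*w - 36) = (w - 4)^2*(w + 1)^2*(w^2 - 6*w + 9) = (w - 4)^2*(w - 3)*(w + 1)^2*(w - 3)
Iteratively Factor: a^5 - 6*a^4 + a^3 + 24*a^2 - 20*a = (a - 2)*(a^4 - 4*a^3 - 7*a^2 + 10*a) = (a - 2)*(a - 1)*(a^3 - 3*a^2 - 10*a) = (a - 5)*(a - 2)*(a - 1)*(a^2 + 2*a) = (a - 5)*(a - 2)*(a - 1)*(a + 2)*(a)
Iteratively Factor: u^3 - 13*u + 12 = (u - 3)*(u^2 + 3*u - 4) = (u - 3)*(u + 4)*(u - 1)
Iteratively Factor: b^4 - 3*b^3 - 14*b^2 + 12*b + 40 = (b + 2)*(b^3 - 5*b^2 - 4*b + 20) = (b + 2)^2*(b^2 - 7*b + 10) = (b - 2)*(b + 2)^2*(b - 5)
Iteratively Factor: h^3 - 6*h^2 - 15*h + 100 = (h - 5)*(h^2 - h - 20) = (h - 5)^2*(h + 4)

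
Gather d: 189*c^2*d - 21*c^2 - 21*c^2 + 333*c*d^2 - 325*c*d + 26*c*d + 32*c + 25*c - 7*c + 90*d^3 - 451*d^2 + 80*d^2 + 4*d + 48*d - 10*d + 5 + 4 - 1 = -42*c^2 + 50*c + 90*d^3 + d^2*(333*c - 371) + d*(189*c^2 - 299*c + 42) + 8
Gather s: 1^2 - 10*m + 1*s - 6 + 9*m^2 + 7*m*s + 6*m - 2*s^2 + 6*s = 9*m^2 - 4*m - 2*s^2 + s*(7*m + 7) - 5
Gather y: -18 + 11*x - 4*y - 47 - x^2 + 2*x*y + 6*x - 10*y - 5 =-x^2 + 17*x + y*(2*x - 14) - 70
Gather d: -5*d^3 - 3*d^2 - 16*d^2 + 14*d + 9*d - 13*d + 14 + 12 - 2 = -5*d^3 - 19*d^2 + 10*d + 24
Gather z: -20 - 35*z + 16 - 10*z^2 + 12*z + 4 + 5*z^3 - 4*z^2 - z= 5*z^3 - 14*z^2 - 24*z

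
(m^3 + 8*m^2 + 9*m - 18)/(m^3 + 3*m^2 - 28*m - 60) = (m^2 + 2*m - 3)/(m^2 - 3*m - 10)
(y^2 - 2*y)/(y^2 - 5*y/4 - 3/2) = 4*y/(4*y + 3)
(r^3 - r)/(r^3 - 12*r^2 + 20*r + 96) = (r^3 - r)/(r^3 - 12*r^2 + 20*r + 96)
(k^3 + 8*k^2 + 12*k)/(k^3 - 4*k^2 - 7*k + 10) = k*(k + 6)/(k^2 - 6*k + 5)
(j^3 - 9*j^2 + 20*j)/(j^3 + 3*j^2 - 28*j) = (j - 5)/(j + 7)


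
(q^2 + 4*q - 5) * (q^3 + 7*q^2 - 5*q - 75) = q^5 + 11*q^4 + 18*q^3 - 130*q^2 - 275*q + 375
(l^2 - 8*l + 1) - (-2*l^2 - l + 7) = 3*l^2 - 7*l - 6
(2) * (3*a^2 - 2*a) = 6*a^2 - 4*a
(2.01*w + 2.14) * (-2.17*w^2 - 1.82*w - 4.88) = -4.3617*w^3 - 8.302*w^2 - 13.7036*w - 10.4432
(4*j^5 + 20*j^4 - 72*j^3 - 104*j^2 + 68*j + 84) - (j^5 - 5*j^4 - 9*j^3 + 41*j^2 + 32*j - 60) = 3*j^5 + 25*j^4 - 63*j^3 - 145*j^2 + 36*j + 144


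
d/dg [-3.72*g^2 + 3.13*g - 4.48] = 3.13 - 7.44*g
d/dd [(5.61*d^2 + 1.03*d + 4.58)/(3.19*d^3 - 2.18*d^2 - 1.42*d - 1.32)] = (-17.8959*d^4 - 6.5714*d^3 - 49.5514*d^2 + 5.1584*d + 5.144)/(10.1761*d^6 - 13.9084*d^5 - 4.3072*d^4 - 2.2304*d^3 + 7.7716*d^2 + 3.7488*d + 1.7424)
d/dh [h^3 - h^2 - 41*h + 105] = 3*h^2 - 2*h - 41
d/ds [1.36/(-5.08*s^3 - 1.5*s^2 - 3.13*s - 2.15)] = (20.7264*s^2 + 4.08*s + 4.2568)/(5.08*s^3 + 1.5*s^2 + 3.13*s + 2.15)^2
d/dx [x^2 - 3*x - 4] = 2*x - 3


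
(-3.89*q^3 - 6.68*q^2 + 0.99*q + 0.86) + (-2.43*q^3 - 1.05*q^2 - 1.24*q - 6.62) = -6.32*q^3 - 7.73*q^2 - 0.25*q - 5.76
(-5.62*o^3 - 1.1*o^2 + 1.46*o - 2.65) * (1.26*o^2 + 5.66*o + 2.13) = -7.0812*o^5 - 33.1952*o^4 - 16.357*o^3 + 2.5816*o^2 - 11.8892*o - 5.6445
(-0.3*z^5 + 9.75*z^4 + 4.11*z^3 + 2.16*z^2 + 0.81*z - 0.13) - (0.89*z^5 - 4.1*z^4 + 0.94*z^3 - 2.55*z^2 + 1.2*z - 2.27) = -1.19*z^5 + 13.85*z^4 + 3.17*z^3 + 4.71*z^2 - 0.39*z + 2.14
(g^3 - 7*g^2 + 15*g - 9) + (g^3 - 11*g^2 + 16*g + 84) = 2*g^3 - 18*g^2 + 31*g + 75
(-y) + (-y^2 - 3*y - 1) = -y^2 - 4*y - 1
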